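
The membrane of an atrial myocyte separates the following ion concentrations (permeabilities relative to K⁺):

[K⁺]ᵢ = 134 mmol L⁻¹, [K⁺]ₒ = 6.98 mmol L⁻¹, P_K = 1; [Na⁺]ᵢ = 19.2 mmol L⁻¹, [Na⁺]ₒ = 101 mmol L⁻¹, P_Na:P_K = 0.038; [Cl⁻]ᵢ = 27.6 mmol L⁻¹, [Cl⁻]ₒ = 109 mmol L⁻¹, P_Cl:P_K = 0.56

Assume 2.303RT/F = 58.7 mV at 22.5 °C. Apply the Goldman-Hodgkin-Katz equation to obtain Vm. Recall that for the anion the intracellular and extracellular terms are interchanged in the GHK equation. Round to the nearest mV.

Vm = 58.7 · log₁₀[(Σ P·[cation]ₒ + Σ P·[anion]ᵢ) / (Σ P·[cation]ᵢ + Σ P·[anion]ₒ)]
Numerator = 1×6.98 + 0.038×101 + 0.56×27.6 = 26.27
Denominator = 1×134 + 0.038×19.2 + 0.56×109 = 195.8
Vm = 58.7 · log₁₀(0.13421) = 58.7 × (-0.8722) = -51.20 mV

-51 mV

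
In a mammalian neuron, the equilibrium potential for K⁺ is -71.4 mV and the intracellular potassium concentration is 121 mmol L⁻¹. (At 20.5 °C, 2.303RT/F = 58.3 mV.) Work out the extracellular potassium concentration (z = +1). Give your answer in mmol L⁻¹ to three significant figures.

7.21 mmol L⁻¹

Nernst: E = (58.3/1) · log₁₀([out]/[in]), so log₁₀([out]/[in]) = -71.4 × 1 / 58.3 = -1.2247.
[out]/[in] = 10^(-1.2247) = 0.05961.
[out] = 0.05961 × 121 = 7.212 mmol L⁻¹.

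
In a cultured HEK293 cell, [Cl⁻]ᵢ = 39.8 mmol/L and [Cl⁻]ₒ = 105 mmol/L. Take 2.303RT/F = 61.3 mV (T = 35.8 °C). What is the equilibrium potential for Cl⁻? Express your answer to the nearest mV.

-26 mV

E = (61.3/z) · log₁₀([Cl⁻]_out/[Cl⁻]_in) with z = -1.
For an anion, dividing by z = -1 reverses the sign.
= (61.3/-1) · log₁₀(105/39.8) = -61.30 · log₁₀(2.638)
= -61.30 · (0.4213) = -25.83 mV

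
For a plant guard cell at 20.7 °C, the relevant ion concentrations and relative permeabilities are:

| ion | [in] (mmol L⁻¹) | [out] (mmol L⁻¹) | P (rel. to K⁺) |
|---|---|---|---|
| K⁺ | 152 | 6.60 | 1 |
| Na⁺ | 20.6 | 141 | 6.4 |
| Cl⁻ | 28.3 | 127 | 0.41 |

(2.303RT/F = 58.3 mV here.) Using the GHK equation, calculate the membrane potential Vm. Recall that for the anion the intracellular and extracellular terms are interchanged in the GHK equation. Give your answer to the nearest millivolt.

Vm = 58.3 · log₁₀[(Σ P·[cation]ₒ + Σ P·[anion]ᵢ) / (Σ P·[cation]ᵢ + Σ P·[anion]ₒ)]
Numerator = 1×6.60 + 6.4×141 + 0.41×28.3 = 920.6
Denominator = 1×152 + 6.4×20.6 + 0.41×127 = 335.9
Vm = 58.3 · log₁₀(2.7406) = 58.3 × (0.4378) = 25.53 mV

26 mV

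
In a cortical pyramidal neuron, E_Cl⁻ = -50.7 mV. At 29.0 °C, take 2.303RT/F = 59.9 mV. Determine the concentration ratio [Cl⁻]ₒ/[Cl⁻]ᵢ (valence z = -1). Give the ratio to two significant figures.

log₁₀([out]/[in]) = E·z/(59.9) = -50.7 × -1 / 59.9 = 0.8464
[out]/[in] = 10^(0.8464) = 7.021

7.0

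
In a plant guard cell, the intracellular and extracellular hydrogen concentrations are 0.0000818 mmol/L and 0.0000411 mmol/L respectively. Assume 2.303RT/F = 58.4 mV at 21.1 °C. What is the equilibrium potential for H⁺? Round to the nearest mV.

-17 mV

E = (58.4/z) · log₁₀([H⁺]_out/[H⁺]_in) with z = +1.
= (58.4/1) · log₁₀(0.0000411/0.0000818) = 58.40 · log₁₀(0.5024)
= 58.40 · (-0.2989) = -17.46 mV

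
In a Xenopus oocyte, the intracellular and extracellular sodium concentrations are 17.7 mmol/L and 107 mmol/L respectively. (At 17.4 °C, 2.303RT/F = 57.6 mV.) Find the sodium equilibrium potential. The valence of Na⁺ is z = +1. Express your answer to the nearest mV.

E = (57.6/z) · log₁₀([Na⁺]_out/[Na⁺]_in) with z = +1.
= (57.6/1) · log₁₀(107/17.7) = 57.60 · log₁₀(6.045)
= 57.60 · (0.7814) = 45.01 mV

45 mV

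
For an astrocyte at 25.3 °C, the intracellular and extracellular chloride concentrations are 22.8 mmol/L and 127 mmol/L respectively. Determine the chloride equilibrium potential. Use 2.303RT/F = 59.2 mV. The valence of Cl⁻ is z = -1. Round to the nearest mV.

-44 mV

E = (59.2/z) · log₁₀([Cl⁻]_out/[Cl⁻]_in) with z = -1.
For an anion, dividing by z = -1 reverses the sign.
= (59.2/-1) · log₁₀(127/22.8) = -59.20 · log₁₀(5.57)
= -59.20 · (0.7459) = -44.16 mV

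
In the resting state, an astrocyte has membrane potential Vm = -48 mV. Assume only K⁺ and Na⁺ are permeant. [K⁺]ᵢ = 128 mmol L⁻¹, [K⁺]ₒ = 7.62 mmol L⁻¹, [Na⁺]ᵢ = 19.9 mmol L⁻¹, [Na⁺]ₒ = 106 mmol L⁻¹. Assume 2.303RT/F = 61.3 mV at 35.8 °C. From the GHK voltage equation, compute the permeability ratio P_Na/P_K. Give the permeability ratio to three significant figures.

0.131

Let α = P_Na/P_K. GHK: Vm = 61.3·log₁₀[(Kₒ + α·Naₒ)/(Kᵢ + α·Naᵢ)].
10^(Vm/61.3) = 10^(-48.0/61.3) = 0.1648
So 0.1648·(Kᵢ + α·Naᵢ) = Kₒ + α·Naₒ → α = (0.1648·128.0 − 7.62) / (106.0 − 0.1648·19.9)
α = (21.09 − 7.62) / (106.0 − 3.28) = 13.47/102.7 = 0.1312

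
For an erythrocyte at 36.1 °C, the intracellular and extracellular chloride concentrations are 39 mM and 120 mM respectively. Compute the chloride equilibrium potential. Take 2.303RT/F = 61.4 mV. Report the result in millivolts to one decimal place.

-30.0 mV

E = (61.4/z) · log₁₀([Cl⁻]_out/[Cl⁻]_in) with z = -1.
For an anion, dividing by z = -1 reverses the sign.
= (61.4/-1) · log₁₀(120/39) = -61.40 · log₁₀(3.077)
= -61.40 · (0.4881) = -29.97 mV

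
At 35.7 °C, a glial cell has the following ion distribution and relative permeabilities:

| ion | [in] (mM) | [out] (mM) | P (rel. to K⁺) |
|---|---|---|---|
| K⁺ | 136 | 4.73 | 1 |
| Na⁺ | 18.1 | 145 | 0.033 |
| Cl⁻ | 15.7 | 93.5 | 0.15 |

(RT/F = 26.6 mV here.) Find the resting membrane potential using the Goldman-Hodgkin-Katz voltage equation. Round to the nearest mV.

Vm = 26.6 · ln[(Σ P·[cation]ₒ + Σ P·[anion]ᵢ) / (Σ P·[cation]ᵢ + Σ P·[anion]ₒ)]
Numerator = 1×4.73 + 0.033×145 + 0.15×15.7 = 11.87
Denominator = 1×136 + 0.033×18.1 + 0.15×93.5 = 150.6
Vm = 26.6 · ln(0.078806) = 26.6 × (-2.5408) = -67.58 mV

-68 mV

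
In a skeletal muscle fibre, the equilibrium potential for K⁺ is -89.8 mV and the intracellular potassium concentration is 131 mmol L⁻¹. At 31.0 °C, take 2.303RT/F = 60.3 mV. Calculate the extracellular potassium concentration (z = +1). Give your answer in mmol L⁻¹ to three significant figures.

4.25 mmol L⁻¹

Nernst: E = (60.3/1) · log₁₀([out]/[in]), so log₁₀([out]/[in]) = -89.8 × 1 / 60.3 = -1.4892.
[out]/[in] = 10^(-1.4892) = 0.03242.
[out] = 0.03242 × 131 = 4.247 mmol L⁻¹.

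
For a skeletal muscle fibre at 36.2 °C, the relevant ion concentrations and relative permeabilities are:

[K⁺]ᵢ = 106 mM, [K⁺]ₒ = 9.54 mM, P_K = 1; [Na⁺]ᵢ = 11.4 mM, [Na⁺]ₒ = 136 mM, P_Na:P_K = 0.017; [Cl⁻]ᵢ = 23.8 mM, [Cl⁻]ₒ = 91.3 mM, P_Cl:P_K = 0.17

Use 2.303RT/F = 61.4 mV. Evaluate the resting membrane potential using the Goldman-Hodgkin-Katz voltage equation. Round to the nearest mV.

Vm = 61.4 · log₁₀[(Σ P·[cation]ₒ + Σ P·[anion]ᵢ) / (Σ P·[cation]ᵢ + Σ P·[anion]ₒ)]
Numerator = 1×9.54 + 0.017×136 + 0.17×23.8 = 15.9
Denominator = 1×106 + 0.017×11.4 + 0.17×91.3 = 121.7
Vm = 61.4 · log₁₀(0.13062) = 61.4 × (-0.8840) = -54.28 mV

-54 mV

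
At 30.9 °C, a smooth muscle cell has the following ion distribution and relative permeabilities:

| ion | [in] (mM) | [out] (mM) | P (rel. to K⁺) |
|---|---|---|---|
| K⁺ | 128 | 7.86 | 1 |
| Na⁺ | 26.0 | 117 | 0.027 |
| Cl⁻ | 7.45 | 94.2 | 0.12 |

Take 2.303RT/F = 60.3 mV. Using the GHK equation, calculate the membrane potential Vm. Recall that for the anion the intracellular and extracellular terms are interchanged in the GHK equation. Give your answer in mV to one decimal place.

Vm = 60.3 · log₁₀[(Σ P·[cation]ₒ + Σ P·[anion]ᵢ) / (Σ P·[cation]ᵢ + Σ P·[anion]ₒ)]
Numerator = 1×7.86 + 0.027×117 + 0.12×7.45 = 11.91
Denominator = 1×128 + 0.027×26.0 + 0.12×94.2 = 140
Vm = 60.3 · log₁₀(0.085089) = 60.3 × (-1.0701) = -64.53 mV

-64.5 mV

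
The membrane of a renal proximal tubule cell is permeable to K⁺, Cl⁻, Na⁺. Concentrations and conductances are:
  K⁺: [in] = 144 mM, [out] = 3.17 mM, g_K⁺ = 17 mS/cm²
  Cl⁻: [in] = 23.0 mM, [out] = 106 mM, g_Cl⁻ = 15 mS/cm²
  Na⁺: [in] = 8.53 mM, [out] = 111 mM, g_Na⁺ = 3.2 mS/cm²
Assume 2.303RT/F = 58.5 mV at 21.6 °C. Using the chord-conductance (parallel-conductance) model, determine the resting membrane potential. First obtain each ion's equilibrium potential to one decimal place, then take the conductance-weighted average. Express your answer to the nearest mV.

-57 mV

E_K⁺ = (58.5/1)·log₁₀(3.17/144) = -97.0 mV
E_Cl⁻ = (58.5/-1)·log₁₀(106/23.0) = -38.8 mV
E_Na⁺ = (58.5/1)·log₁₀(111/8.53) = 65.2 mV
Vm = (Σ gᵢEᵢ)/(Σ gᵢ) = (17·-97.0 + 15·-38.8 + 3.2·65.2) / (17 + 15 + 3.2)
= -2022.36 / 35.2 = -57.45 mV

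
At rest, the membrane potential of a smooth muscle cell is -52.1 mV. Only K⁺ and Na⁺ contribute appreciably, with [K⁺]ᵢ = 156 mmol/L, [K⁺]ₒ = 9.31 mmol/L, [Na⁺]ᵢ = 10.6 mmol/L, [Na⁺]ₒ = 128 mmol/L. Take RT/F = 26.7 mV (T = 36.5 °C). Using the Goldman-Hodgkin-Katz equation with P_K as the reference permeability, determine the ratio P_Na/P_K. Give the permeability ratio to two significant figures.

Let α = P_Na/P_K. GHK: Vm = 26.7·ln[(Kₒ + α·Naₒ)/(Kᵢ + α·Naᵢ)].
e^(Vm/26.7) = e^(-52.1/26.7) = 0.14209
So 0.14209·(Kᵢ + α·Naᵢ) = Kₒ + α·Naₒ → α = (0.14209·156.0 − 9.31) / (128.0 − 0.14209·10.6)
α = (22.17 − 9.31) / (128.0 − 1.506) = 12.86/126.5 = 0.1016

0.10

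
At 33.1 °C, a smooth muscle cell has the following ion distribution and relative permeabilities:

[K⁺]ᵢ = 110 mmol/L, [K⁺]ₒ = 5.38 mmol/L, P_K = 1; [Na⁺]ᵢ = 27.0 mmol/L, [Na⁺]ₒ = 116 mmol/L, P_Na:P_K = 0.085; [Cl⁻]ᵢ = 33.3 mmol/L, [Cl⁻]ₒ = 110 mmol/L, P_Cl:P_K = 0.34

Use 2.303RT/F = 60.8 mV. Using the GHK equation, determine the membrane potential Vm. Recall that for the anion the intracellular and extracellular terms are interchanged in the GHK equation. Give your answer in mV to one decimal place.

-45.7 mV

Vm = 60.8 · log₁₀[(Σ P·[cation]ₒ + Σ P·[anion]ᵢ) / (Σ P·[cation]ᵢ + Σ P·[anion]ₒ)]
Numerator = 1×5.38 + 0.085×116 + 0.34×33.3 = 26.56
Denominator = 1×110 + 0.085×27.0 + 0.34×110 = 149.7
Vm = 60.8 · log₁₀(0.17744) = 60.8 × (-0.7509) = -45.66 mV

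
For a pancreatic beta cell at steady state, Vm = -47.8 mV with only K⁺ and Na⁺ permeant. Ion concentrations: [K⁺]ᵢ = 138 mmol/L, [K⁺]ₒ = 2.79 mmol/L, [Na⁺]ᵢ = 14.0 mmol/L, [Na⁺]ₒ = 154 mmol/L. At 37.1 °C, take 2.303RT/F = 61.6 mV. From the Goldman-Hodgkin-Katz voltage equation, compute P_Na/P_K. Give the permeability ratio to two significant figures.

Let α = P_Na/P_K. GHK: Vm = 61.6·log₁₀[(Kₒ + α·Naₒ)/(Kᵢ + α·Naᵢ)].
10^(Vm/61.6) = 10^(-47.8/61.6) = 0.1675
So 0.1675·(Kᵢ + α·Naᵢ) = Kₒ + α·Naₒ → α = (0.1675·138.0 − 2.79) / (154.0 − 0.1675·14.0)
α = (23.12 − 2.79) / (154.0 − 2.345) = 20.33/151.7 = 0.134

0.13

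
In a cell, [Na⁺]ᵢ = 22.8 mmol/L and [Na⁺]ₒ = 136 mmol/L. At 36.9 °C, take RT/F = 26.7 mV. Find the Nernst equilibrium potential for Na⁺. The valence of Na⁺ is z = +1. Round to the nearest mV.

48 mV

E = (26.7/z) · ln([Na⁺]_out/[Na⁺]_in) with z = +1.
= (26.7/1) · ln(136/22.8) = 26.70 · ln(5.965)
= 26.70 · (1.7859) = 47.68 mV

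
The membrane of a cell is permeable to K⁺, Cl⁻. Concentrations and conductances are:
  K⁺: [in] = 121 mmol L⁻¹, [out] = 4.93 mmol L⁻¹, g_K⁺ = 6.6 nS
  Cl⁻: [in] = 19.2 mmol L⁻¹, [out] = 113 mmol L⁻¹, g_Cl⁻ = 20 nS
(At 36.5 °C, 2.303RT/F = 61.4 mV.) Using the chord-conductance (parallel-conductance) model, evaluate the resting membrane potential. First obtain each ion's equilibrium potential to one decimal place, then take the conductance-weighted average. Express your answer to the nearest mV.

E_K⁺ = (61.4/1)·log₁₀(4.93/121) = -85.3 mV
E_Cl⁻ = (61.4/-1)·log₁₀(113/19.2) = -47.3 mV
Vm = (Σ gᵢEᵢ)/(Σ gᵢ) = (6.6·-85.3 + 20·-47.3) / (6.6 + 20)
= -1508.98 / 26.6 = -56.73 mV

-57 mV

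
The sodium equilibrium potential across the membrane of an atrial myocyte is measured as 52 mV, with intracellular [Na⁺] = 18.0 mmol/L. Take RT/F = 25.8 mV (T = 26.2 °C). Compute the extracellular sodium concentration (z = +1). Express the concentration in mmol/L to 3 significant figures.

135 mmol/L

Nernst: E = (25.8/1) · ln([out]/[in]), so ln([out]/[in]) = 52.0 × 1 / 25.8 = 2.0155.
[out]/[in] = e^(2.0155) = 7.505.
[out] = 7.505 × 18.0 = 135.1 mmol/L.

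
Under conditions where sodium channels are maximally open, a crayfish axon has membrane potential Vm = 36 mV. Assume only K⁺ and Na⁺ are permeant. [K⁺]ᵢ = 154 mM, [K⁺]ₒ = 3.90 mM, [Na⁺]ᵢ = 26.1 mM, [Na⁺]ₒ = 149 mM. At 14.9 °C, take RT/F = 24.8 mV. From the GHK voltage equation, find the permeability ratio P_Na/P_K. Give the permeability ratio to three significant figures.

17.4

Let α = P_Na/P_K. GHK: Vm = 24.8·ln[(Kₒ + α·Naₒ)/(Kᵢ + α·Naᵢ)].
e^(Vm/24.8) = e^(36.0/24.8) = 4.27
So 4.27·(Kᵢ + α·Naᵢ) = Kₒ + α·Naₒ → α = (4.27·154.0 − 3.9) / (149.0 − 4.27·26.1)
α = (657.6 − 3.9) / (149.0 − 111.4) = 653.7/37.55 = 17.41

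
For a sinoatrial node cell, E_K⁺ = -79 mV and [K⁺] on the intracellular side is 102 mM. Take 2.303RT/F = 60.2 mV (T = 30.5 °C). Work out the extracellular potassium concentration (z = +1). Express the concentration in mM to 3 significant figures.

Nernst: E = (60.2/1) · log₁₀([out]/[in]), so log₁₀([out]/[in]) = -79.0 × 1 / 60.2 = -1.3123.
[out]/[in] = 10^(-1.3123) = 0.04872.
[out] = 0.04872 × 102 = 4.969 mM.

4.97 mM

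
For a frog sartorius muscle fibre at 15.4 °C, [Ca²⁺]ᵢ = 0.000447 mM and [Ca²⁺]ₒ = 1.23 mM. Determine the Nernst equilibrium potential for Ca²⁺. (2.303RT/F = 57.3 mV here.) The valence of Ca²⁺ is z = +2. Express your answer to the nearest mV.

E = (57.3/z) · log₁₀([Ca²⁺]_out/[Ca²⁺]_in) with z = +2.
= (57.3/2) · log₁₀(1.23/0.000447) = 28.65 · log₁₀(2752)
= 28.65 · (3.4396) = 98.54 mV

99 mV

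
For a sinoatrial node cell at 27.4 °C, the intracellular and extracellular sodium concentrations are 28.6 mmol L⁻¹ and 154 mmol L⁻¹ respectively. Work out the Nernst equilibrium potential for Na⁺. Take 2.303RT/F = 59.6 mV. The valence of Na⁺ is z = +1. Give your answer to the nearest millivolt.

E = (59.6/z) · log₁₀([Na⁺]_out/[Na⁺]_in) with z = +1.
= (59.6/1) · log₁₀(154/28.6) = 59.60 · log₁₀(5.385)
= 59.60 · (0.7312) = 43.58 mV

44 mV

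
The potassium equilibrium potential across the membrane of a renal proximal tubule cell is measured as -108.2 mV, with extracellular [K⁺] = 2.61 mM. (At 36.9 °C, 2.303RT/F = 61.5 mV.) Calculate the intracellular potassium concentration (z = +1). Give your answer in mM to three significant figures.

150 mM

Nernst: E = (61.5/1) · log₁₀([out]/[in]), so log₁₀([out]/[in]) = -108.2 × 1 / 61.5 = -1.7593.
[out]/[in] = 10^(-1.7593) = 0.0174.
[in] = 2.61 / 0.0174 = 150 mM.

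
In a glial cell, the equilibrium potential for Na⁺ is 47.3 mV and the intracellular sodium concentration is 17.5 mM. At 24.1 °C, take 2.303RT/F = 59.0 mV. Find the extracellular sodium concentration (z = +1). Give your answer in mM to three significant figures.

111 mM

Nernst: E = (59.0/1) · log₁₀([out]/[in]), so log₁₀([out]/[in]) = 47.3 × 1 / 59.0 = 0.8017.
[out]/[in] = 10^(0.8017) = 6.334.
[out] = 6.334 × 17.5 = 110.8 mM.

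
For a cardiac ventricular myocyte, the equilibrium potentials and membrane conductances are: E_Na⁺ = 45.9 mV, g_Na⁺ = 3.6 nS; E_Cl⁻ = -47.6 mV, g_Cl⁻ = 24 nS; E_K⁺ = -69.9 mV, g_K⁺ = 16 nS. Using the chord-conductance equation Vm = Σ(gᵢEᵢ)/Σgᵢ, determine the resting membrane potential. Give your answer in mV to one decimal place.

Σ gᵢEᵢ = 3.6·(45.9) + 24·(-47.6) + 16·(-69.9) = -2095.56
Σ gᵢ = 3.6 + 24 + 16 = 43.6
Vm = -2095.56 / 43.6 = -48.06 mV

-48.1 mV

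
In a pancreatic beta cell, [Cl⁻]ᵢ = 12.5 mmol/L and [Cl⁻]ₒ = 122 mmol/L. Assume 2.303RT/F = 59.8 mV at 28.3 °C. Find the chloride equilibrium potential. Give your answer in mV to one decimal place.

-59.2 mV

E = (59.8/z) · log₁₀([Cl⁻]_out/[Cl⁻]_in) with z = -1.
For an anion, dividing by z = -1 reverses the sign.
= (59.8/-1) · log₁₀(122/12.5) = -59.80 · log₁₀(9.76)
= -59.80 · (0.9894) = -59.17 mV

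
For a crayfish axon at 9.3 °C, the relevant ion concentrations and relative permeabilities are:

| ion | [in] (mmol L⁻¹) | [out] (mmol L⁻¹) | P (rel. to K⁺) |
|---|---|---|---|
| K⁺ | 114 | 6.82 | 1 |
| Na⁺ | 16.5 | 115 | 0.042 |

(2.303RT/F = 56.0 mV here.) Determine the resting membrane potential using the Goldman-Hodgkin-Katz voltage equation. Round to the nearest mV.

Vm = 56.0 · log₁₀[(Σ P·[cation]ₒ + Σ P·[anion]ᵢ) / (Σ P·[cation]ᵢ + Σ P·[anion]ₒ)]
Numerator = 1×6.82 + 0.042×115 = 11.65
Denominator = 1×114 + 0.042×16.5 = 114.7
Vm = 56.0 · log₁₀(0.10158) = 56.0 × (-0.9932) = -55.62 mV

-56 mV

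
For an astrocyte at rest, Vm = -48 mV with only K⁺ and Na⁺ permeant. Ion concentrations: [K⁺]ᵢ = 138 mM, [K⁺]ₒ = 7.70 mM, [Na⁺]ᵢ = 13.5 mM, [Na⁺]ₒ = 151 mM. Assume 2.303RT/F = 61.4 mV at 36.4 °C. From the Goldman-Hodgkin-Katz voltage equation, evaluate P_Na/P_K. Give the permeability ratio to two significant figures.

0.10

Let α = P_Na/P_K. GHK: Vm = 61.4·log₁₀[(Kₒ + α·Naₒ)/(Kᵢ + α·Naᵢ)].
10^(Vm/61.4) = 10^(-48.0/61.4) = 0.16529
So 0.16529·(Kᵢ + α·Naᵢ) = Kₒ + α·Naₒ → α = (0.16529·138.0 − 7.7) / (151.0 − 0.16529·13.5)
α = (22.81 − 7.7) / (151.0 − 2.231) = 15.11/148.8 = 0.1016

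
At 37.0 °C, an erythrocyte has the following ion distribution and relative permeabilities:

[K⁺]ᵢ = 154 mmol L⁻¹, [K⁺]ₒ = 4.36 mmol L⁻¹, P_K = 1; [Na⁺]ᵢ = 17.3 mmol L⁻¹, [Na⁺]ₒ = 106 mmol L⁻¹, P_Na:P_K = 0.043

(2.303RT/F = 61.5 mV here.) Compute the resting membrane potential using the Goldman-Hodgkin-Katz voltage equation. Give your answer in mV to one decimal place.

-76.2 mV

Vm = 61.5 · log₁₀[(Σ P·[cation]ₒ + Σ P·[anion]ᵢ) / (Σ P·[cation]ᵢ + Σ P·[anion]ₒ)]
Numerator = 1×4.36 + 0.043×106 = 8.918
Denominator = 1×154 + 0.043×17.3 = 154.7
Vm = 61.5 · log₁₀(0.057631) = 61.5 × (-1.2393) = -76.22 mV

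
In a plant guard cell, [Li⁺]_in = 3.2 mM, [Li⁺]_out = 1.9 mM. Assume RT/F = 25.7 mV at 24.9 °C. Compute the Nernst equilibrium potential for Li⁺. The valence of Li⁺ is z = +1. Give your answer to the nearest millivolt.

-13 mV

E = (25.7/z) · ln([Li⁺]_out/[Li⁺]_in) with z = +1.
= (25.7/1) · ln(1.9/3.2) = 25.70 · ln(0.5937)
= 25.70 · (-0.5213) = -13.40 mV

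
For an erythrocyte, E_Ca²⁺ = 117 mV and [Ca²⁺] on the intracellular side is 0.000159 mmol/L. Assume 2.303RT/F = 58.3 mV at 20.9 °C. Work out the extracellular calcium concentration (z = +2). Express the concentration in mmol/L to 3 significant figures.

1.64 mmol/L

Nernst: E = (58.3/2) · log₁₀([out]/[in]), so log₁₀([out]/[in]) = 117.0 × 2 / 58.3 = 4.0137.
[out]/[in] = 10^(4.0137) = 1.032e+04.
[out] = 1.032e+04 × 0.000159 = 1.641 mmol/L.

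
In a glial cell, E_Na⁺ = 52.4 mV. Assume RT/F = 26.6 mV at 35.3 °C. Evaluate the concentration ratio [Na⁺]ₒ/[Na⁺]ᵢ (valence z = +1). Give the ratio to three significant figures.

7.17

ln([out]/[in]) = E·z/(26.6) = 52.4 × 1 / 26.6 = 1.9699
[out]/[in] = e^(1.9699) = 7.17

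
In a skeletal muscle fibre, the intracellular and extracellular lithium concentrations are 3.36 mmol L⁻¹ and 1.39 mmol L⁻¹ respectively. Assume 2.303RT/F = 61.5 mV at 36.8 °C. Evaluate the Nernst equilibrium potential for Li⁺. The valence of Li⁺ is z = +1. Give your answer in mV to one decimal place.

E = (61.5/z) · log₁₀([Li⁺]_out/[Li⁺]_in) with z = +1.
= (61.5/1) · log₁₀(1.39/3.36) = 61.50 · log₁₀(0.4137)
= 61.50 · (-0.3833) = -23.57 mV

-23.6 mV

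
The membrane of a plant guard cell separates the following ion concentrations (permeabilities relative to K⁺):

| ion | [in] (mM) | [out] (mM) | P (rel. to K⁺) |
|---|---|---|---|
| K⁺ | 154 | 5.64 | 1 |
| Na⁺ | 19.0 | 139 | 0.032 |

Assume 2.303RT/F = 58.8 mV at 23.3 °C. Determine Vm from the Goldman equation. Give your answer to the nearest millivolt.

Vm = 58.8 · log₁₀[(Σ P·[cation]ₒ + Σ P·[anion]ᵢ) / (Σ P·[cation]ᵢ + Σ P·[anion]ₒ)]
Numerator = 1×5.64 + 0.032×139 = 10.09
Denominator = 1×154 + 0.032×19.0 = 154.6
Vm = 58.8 · log₁₀(0.065249) = 58.8 × (-1.1854) = -69.70 mV

-70 mV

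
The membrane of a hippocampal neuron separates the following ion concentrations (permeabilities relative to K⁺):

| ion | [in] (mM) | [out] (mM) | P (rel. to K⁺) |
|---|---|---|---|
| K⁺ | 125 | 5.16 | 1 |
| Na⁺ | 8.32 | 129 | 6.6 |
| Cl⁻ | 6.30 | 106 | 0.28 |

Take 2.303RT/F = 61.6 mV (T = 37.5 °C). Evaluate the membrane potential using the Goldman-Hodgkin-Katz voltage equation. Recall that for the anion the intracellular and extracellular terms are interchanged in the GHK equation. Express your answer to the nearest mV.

38 mV

Vm = 61.6 · log₁₀[(Σ P·[cation]ₒ + Σ P·[anion]ᵢ) / (Σ P·[cation]ᵢ + Σ P·[anion]ₒ)]
Numerator = 1×5.16 + 6.6×129 + 0.28×6.30 = 858.3
Denominator = 1×125 + 6.6×8.32 + 0.28×106 = 209.6
Vm = 61.6 · log₁₀(4.0952) = 61.6 × (0.6123) = 37.72 mV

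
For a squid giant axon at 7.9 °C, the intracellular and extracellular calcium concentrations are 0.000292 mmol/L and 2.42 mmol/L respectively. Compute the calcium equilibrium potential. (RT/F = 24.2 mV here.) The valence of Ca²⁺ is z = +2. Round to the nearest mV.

E = (24.2/z) · ln([Ca²⁺]_out/[Ca²⁺]_in) with z = +2.
= (24.2/2) · ln(2.42/0.000292) = 12.10 · ln(8288)
= 12.10 · (9.0225) = 109.17 mV

109 mV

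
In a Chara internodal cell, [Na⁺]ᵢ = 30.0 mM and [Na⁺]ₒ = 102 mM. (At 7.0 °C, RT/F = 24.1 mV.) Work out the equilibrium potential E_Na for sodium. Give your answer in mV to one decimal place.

E = (24.1/z) · ln([Na⁺]_out/[Na⁺]_in) with z = +1.
= (24.1/1) · ln(102/30.0) = 24.10 · ln(3.4)
= 24.10 · (1.2238) = 29.49 mV

29.5 mV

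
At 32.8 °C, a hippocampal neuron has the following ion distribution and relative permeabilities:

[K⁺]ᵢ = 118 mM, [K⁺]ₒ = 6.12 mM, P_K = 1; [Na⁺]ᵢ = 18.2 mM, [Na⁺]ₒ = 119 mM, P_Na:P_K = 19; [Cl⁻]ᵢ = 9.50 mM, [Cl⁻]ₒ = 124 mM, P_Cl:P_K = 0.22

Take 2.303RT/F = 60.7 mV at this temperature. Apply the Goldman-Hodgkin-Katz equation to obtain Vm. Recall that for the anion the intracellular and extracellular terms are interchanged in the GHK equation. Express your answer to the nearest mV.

Vm = 60.7 · log₁₀[(Σ P·[cation]ₒ + Σ P·[anion]ᵢ) / (Σ P·[cation]ᵢ + Σ P·[anion]ₒ)]
Numerator = 1×6.12 + 19×119 + 0.22×9.50 = 2269
Denominator = 1×118 + 19×18.2 + 0.22×124 = 491.1
Vm = 60.7 · log₁₀(4.6209) = 60.7 × (0.6647) = 40.35 mV

40 mV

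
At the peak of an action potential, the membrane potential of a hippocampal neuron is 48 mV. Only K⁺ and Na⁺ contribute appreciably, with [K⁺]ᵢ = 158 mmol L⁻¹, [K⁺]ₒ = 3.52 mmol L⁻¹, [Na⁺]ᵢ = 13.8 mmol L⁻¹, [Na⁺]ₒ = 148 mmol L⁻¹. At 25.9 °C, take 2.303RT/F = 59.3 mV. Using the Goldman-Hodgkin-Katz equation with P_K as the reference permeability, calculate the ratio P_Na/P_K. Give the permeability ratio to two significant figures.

Let α = P_Na/P_K. GHK: Vm = 59.3·log₁₀[(Kₒ + α·Naₒ)/(Kᵢ + α·Naᵢ)].
10^(Vm/59.3) = 10^(48.0/59.3) = 6.4483
So 6.4483·(Kᵢ + α·Naᵢ) = Kₒ + α·Naₒ → α = (6.4483·158.0 − 3.52) / (148.0 − 6.4483·13.8)
α = (1019 − 3.52) / (148.0 − 88.99) = 1015/59.01 = 17.2

17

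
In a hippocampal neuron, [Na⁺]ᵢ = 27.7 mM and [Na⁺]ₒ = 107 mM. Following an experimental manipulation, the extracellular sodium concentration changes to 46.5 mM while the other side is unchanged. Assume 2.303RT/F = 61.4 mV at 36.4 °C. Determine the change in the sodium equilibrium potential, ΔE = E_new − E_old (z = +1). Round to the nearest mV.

E_old = (61.4/1)·log₁₀(107/27.7) = 36.04 mV
E_new = (61.4/1)·log₁₀(46.5/27.7) = 13.81 mV
ΔE = 13.81 − (36.04) = -22.22 mV

-22 mV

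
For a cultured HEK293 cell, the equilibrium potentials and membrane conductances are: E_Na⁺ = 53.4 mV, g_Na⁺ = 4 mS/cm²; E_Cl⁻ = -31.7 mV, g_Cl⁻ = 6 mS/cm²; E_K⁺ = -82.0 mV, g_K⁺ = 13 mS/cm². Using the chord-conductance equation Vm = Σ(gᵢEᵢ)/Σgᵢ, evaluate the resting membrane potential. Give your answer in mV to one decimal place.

Σ gᵢEᵢ = 4·(53.4) + 6·(-31.7) + 13·(-82.0) = -1042.60
Σ gᵢ = 4 + 6 + 13 = 23
Vm = -1042.60 / 23 = -45.33 mV

-45.3 mV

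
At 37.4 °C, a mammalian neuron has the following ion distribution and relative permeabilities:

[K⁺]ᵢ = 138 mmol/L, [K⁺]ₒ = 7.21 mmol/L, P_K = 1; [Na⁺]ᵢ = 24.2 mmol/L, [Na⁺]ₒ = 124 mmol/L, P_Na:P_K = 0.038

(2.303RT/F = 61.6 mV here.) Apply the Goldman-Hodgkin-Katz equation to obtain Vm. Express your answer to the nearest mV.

-66 mV

Vm = 61.6 · log₁₀[(Σ P·[cation]ₒ + Σ P·[anion]ᵢ) / (Σ P·[cation]ᵢ + Σ P·[anion]ₒ)]
Numerator = 1×7.21 + 0.038×124 = 11.92
Denominator = 1×138 + 0.038×24.2 = 138.9
Vm = 61.6 · log₁₀(0.085819) = 61.6 × (-1.0664) = -65.69 mV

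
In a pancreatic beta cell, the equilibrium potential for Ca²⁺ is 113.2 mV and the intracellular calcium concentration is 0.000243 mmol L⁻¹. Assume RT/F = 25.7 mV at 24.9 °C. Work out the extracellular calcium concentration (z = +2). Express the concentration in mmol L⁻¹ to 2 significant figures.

Nernst: E = (25.7/2) · ln([out]/[in]), so ln([out]/[in]) = 113.2 × 2 / 25.7 = 8.8093.
[out]/[in] = e^(8.8093) = 6696.
[out] = 6696 × 0.000243 = 1.627 mmol L⁻¹.

1.6 mmol L⁻¹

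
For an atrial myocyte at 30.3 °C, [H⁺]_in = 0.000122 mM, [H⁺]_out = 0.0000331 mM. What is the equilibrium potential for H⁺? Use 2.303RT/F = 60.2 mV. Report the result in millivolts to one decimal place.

-34.1 mV

E = (60.2/z) · log₁₀([H⁺]_out/[H⁺]_in) with z = +1.
= (60.2/1) · log₁₀(0.0000331/0.000122) = 60.20 · log₁₀(0.2713)
= 60.20 · (-0.5665) = -34.11 mV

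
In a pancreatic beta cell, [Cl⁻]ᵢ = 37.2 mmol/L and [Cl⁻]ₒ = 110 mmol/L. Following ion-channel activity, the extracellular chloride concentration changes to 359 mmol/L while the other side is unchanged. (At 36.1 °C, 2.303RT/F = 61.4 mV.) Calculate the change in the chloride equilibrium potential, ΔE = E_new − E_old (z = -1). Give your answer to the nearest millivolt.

E_old = (61.4/-1)·log₁₀(110/37.2) = -28.91 mV
E_new = (61.4/-1)·log₁₀(359/37.2) = -60.45 mV
ΔE = -60.45 − (-28.91) = -31.54 mV

-32 mV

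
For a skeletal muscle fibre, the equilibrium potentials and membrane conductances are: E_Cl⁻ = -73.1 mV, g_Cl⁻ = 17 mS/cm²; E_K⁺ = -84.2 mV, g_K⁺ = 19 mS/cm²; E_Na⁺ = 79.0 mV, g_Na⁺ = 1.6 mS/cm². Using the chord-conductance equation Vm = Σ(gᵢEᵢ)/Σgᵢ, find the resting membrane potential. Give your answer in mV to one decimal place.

-72.2 mV

Σ gᵢEᵢ = 17·(-73.1) + 19·(-84.2) + 1.6·(79.0) = -2716.10
Σ gᵢ = 17 + 19 + 1.6 = 37.6
Vm = -2716.10 / 37.6 = -72.24 mV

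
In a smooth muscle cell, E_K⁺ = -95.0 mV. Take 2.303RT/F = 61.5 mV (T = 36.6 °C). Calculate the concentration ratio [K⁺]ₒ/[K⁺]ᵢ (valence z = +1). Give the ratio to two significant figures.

0.029

log₁₀([out]/[in]) = E·z/(61.5) = -95.0 × 1 / 61.5 = -1.5447
[out]/[in] = 10^(-1.5447) = 0.02853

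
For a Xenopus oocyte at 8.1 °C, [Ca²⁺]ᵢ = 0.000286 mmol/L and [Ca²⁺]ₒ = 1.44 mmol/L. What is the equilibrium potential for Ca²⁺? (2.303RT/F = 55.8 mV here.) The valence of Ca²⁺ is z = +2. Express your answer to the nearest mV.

103 mV

E = (55.8/z) · log₁₀([Ca²⁺]_out/[Ca²⁺]_in) with z = +2.
= (55.8/2) · log₁₀(1.44/0.000286) = 27.90 · log₁₀(5035)
= 27.90 · (3.7020) = 103.29 mV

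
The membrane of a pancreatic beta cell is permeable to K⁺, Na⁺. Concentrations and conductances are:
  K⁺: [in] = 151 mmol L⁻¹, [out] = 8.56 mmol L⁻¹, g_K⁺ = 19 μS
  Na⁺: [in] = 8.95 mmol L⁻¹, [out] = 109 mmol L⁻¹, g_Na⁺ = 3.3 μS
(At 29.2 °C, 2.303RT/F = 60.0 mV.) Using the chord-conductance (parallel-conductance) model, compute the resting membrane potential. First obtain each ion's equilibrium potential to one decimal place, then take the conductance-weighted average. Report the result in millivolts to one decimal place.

E_K⁺ = (60.0/1)·log₁₀(8.56/151) = -74.8 mV
E_Na⁺ = (60.0/1)·log₁₀(109/8.95) = 65.1 mV
Vm = (Σ gᵢEᵢ)/(Σ gᵢ) = (19·-74.8 + 3.3·65.1) / (19 + 3.3)
= -1206.37 / 22.3 = -54.10 mV

-54.1 mV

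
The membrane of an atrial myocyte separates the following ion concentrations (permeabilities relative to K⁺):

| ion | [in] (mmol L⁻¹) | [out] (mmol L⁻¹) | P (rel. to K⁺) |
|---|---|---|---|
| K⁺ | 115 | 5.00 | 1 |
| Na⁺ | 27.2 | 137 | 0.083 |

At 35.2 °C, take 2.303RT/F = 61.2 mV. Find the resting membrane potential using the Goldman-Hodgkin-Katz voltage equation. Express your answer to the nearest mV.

Vm = 61.2 · log₁₀[(Σ P·[cation]ₒ + Σ P·[anion]ᵢ) / (Σ P·[cation]ᵢ + Σ P·[anion]ₒ)]
Numerator = 1×5.00 + 0.083×137 = 16.37
Denominator = 1×115 + 0.083×27.2 = 117.3
Vm = 61.2 · log₁₀(0.13962) = 61.2 × (-0.8551) = -52.33 mV

-52 mV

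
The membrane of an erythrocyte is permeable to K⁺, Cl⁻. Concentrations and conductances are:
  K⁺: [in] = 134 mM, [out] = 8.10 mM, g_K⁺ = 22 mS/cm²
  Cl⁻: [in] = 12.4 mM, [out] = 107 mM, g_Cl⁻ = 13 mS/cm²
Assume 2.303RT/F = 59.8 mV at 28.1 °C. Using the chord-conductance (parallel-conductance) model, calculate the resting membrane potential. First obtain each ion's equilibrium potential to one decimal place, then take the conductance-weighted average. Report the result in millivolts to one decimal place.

-66.6 mV

E_K⁺ = (59.8/1)·log₁₀(8.10/134) = -72.9 mV
E_Cl⁻ = (59.8/-1)·log₁₀(107/12.4) = -56.0 mV
Vm = (Σ gᵢEᵢ)/(Σ gᵢ) = (22·-72.9 + 13·-56.0) / (22 + 13)
= -2331.80 / 35 = -66.62 mV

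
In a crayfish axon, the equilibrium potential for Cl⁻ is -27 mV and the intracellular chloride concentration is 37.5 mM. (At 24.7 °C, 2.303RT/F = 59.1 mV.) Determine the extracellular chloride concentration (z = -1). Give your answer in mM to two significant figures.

110 mM

Nernst: E = (59.1/-1) · log₁₀([out]/[in]), so log₁₀([out]/[in]) = -27.0 × -1 / 59.1 = 0.4569.
[out]/[in] = 10^(0.4569) = 2.863.
[out] = 2.863 × 37.5 = 107.4 mM.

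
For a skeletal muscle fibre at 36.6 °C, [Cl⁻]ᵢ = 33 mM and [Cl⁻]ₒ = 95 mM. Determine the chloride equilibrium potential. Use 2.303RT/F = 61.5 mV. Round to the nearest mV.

E = (61.5/z) · log₁₀([Cl⁻]_out/[Cl⁻]_in) with z = -1.
For an anion, dividing by z = -1 reverses the sign.
= (61.5/-1) · log₁₀(95/33) = -61.50 · log₁₀(2.879)
= -61.50 · (0.4592) = -28.24 mV

-28 mV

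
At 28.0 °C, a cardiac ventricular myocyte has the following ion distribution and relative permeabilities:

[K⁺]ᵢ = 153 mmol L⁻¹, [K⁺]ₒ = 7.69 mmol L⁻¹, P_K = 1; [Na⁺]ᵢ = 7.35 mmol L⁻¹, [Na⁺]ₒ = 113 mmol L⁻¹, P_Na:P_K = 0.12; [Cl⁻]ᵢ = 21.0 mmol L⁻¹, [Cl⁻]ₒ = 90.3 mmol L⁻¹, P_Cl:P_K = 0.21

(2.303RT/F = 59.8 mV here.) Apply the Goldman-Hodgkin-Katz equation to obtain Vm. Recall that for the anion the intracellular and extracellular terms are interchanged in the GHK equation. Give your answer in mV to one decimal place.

-49.5 mV

Vm = 59.8 · log₁₀[(Σ P·[cation]ₒ + Σ P·[anion]ᵢ) / (Σ P·[cation]ᵢ + Σ P·[anion]ₒ)]
Numerator = 1×7.69 + 0.12×113 + 0.21×21.0 = 25.66
Denominator = 1×153 + 0.12×7.35 + 0.21×90.3 = 172.8
Vm = 59.8 · log₁₀(0.14846) = 59.8 × (-0.8284) = -49.54 mV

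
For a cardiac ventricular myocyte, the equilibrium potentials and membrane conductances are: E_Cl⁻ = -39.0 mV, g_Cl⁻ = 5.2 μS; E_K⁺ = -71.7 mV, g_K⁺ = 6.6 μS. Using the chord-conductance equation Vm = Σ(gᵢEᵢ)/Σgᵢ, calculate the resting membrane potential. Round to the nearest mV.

Σ gᵢEᵢ = 5.2·(-39.0) + 6.6·(-71.7) = -676.02
Σ gᵢ = 5.2 + 6.6 = 11.8
Vm = -676.02 / 11.8 = -57.29 mV

-57 mV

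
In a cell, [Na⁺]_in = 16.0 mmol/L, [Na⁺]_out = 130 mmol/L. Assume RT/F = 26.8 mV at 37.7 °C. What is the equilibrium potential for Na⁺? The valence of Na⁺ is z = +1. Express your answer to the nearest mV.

56 mV

E = (26.8/z) · ln([Na⁺]_out/[Na⁺]_in) with z = +1.
= (26.8/1) · ln(130/16.0) = 26.80 · ln(8.125)
= 26.80 · (2.0949) = 56.14 mV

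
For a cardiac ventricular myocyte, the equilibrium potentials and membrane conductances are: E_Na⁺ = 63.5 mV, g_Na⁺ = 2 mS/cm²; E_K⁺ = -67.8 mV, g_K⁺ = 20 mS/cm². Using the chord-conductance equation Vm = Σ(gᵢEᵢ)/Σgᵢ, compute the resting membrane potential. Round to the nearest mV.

Σ gᵢEᵢ = 2·(63.5) + 20·(-67.8) = -1229.00
Σ gᵢ = 2 + 20 = 22
Vm = -1229.00 / 22 = -55.86 mV

-56 mV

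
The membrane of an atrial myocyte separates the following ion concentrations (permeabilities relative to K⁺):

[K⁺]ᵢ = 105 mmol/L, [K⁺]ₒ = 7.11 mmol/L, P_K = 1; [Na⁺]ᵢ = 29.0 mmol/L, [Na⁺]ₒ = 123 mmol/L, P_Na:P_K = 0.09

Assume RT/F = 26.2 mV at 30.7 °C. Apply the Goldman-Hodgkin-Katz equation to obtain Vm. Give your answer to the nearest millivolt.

Vm = 26.2 · ln[(Σ P·[cation]ₒ + Σ P·[anion]ᵢ) / (Σ P·[cation]ᵢ + Σ P·[anion]ₒ)]
Numerator = 1×7.11 + 0.09×123 = 18.18
Denominator = 1×105 + 0.09×29.0 = 107.6
Vm = 26.2 · ln(0.16894) = 26.2 × (-1.7782) = -46.59 mV

-47 mV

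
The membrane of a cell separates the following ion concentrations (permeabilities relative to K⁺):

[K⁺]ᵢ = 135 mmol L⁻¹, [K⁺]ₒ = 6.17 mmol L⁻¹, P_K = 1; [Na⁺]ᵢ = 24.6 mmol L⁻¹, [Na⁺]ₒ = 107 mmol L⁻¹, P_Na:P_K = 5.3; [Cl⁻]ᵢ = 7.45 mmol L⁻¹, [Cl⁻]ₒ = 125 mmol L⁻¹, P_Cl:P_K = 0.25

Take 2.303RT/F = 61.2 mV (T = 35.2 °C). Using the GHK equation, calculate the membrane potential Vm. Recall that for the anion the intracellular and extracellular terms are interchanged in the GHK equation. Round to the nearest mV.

Vm = 61.2 · log₁₀[(Σ P·[cation]ₒ + Σ P·[anion]ᵢ) / (Σ P·[cation]ᵢ + Σ P·[anion]ₒ)]
Numerator = 1×6.17 + 5.3×107 + 0.25×7.45 = 575.1
Denominator = 1×135 + 5.3×24.6 + 0.25×125 = 296.6
Vm = 61.2 · log₁₀(1.9389) = 61.2 × (0.2876) = 17.60 mV

18 mV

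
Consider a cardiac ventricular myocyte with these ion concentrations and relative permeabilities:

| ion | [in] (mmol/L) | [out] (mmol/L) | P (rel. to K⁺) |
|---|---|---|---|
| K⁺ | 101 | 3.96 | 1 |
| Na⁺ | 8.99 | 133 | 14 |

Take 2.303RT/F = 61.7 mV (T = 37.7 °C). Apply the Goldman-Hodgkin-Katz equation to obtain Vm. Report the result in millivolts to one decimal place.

56.5 mV

Vm = 61.7 · log₁₀[(Σ P·[cation]ₒ + Σ P·[anion]ᵢ) / (Σ P·[cation]ᵢ + Σ P·[anion]ₒ)]
Numerator = 1×3.96 + 14×133 = 1866
Denominator = 1×101 + 14×8.99 = 226.9
Vm = 61.7 · log₁₀(8.2252) = 61.7 × (0.9151) = 56.46 mV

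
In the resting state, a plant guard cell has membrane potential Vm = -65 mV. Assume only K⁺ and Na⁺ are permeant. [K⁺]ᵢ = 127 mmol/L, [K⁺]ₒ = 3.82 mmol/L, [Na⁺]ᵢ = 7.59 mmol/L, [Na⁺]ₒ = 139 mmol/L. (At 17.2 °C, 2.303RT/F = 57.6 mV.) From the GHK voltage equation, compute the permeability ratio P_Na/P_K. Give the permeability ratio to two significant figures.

0.041

Let α = P_Na/P_K. GHK: Vm = 57.6·log₁₀[(Kₒ + α·Naₒ)/(Kᵢ + α·Naᵢ)].
10^(Vm/57.6) = 10^(-65.0/57.6) = 0.074392
So 0.074392·(Kᵢ + α·Naᵢ) = Kₒ + α·Naₒ → α = (0.074392·127.0 − 3.82) / (139.0 − 0.074392·7.59)
α = (9.448 − 3.82) / (139.0 − 0.5646) = 5.628/138.4 = 0.04065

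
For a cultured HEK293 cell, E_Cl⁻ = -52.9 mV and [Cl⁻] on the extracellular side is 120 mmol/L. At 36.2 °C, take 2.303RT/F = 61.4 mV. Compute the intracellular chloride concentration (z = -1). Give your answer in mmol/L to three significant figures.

16.5 mmol/L

Nernst: E = (61.4/-1) · log₁₀([out]/[in]), so log₁₀([out]/[in]) = -52.9 × -1 / 61.4 = 0.8616.
[out]/[in] = 10^(0.8616) = 7.27.
[in] = 120 / 7.27 = 16.51 mmol/L.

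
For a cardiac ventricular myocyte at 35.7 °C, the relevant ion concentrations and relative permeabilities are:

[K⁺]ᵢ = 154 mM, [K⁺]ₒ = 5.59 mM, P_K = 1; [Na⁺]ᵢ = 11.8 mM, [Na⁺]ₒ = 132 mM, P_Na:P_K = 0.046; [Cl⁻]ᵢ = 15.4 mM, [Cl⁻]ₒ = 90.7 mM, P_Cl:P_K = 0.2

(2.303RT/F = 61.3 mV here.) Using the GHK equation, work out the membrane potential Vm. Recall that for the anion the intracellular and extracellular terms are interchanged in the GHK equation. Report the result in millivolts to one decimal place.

Vm = 61.3 · log₁₀[(Σ P·[cation]ₒ + Σ P·[anion]ᵢ) / (Σ P·[cation]ᵢ + Σ P·[anion]ₒ)]
Numerator = 1×5.59 + 0.046×132 + 0.2×15.4 = 14.74
Denominator = 1×154 + 0.046×11.8 + 0.2×90.7 = 172.7
Vm = 61.3 · log₁₀(0.08537) = 61.3 × (-1.0687) = -65.51 mV

-65.5 mV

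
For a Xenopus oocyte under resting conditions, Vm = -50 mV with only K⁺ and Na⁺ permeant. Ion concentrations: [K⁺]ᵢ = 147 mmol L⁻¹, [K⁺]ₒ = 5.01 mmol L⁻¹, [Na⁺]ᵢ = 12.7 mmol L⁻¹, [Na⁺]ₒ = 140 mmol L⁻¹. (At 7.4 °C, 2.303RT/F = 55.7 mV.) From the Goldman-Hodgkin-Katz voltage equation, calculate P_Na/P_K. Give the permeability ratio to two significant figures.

0.098

Let α = P_Na/P_K. GHK: Vm = 55.7·log₁₀[(Kₒ + α·Naₒ)/(Kᵢ + α·Naᵢ)].
10^(Vm/55.7) = 10^(-50.0/55.7) = 0.12657
So 0.12657·(Kᵢ + α·Naᵢ) = Kₒ + α·Naₒ → α = (0.12657·147.0 − 5.01) / (140.0 − 0.12657·12.7)
α = (18.61 − 5.01) / (140.0 − 1.607) = 13.6/138.4 = 0.09824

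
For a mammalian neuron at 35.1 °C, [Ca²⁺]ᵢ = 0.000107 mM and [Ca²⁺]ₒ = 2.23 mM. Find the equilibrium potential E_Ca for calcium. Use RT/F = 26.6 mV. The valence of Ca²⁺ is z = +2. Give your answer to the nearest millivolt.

E = (26.6/z) · ln([Ca²⁺]_out/[Ca²⁺]_in) with z = +2.
= (26.6/2) · ln(2.23/0.000107) = 13.30 · ln(2.084e+04)
= 13.30 · (9.9447) = 132.26 mV

132 mV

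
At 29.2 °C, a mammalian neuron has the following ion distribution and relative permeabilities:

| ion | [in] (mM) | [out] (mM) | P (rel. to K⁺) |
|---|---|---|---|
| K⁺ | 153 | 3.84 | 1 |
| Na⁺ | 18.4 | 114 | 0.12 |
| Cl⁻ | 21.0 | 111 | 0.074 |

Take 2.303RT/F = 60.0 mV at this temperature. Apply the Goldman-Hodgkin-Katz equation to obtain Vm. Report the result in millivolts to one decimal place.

Vm = 60.0 · log₁₀[(Σ P·[cation]ₒ + Σ P·[anion]ᵢ) / (Σ P·[cation]ᵢ + Σ P·[anion]ₒ)]
Numerator = 1×3.84 + 0.12×114 + 0.074×21.0 = 19.07
Denominator = 1×153 + 0.12×18.4 + 0.074×111 = 163.4
Vm = 60.0 · log₁₀(0.11672) = 60.0 × (-0.9329) = -55.97 mV

-56.0 mV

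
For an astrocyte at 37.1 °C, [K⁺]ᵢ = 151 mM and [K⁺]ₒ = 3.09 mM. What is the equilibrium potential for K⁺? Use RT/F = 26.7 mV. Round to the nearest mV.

E = (26.7/z) · ln([K⁺]_out/[K⁺]_in) with z = +1.
= (26.7/1) · ln(3.09/151) = 26.70 · ln(0.02046)
= 26.70 · (-3.8891) = -103.84 mV

-104 mV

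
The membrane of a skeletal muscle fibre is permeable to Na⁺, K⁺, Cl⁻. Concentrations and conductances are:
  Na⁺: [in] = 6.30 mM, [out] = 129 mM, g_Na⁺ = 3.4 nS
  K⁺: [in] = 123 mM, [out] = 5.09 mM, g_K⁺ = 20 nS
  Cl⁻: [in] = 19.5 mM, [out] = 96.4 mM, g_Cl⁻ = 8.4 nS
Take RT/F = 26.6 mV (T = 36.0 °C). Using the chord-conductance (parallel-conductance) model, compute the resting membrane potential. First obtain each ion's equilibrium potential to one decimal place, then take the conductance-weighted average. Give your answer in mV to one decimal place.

-55.9 mV

E_Na⁺ = (26.6/1)·ln(129/6.30) = 80.3 mV
E_K⁺ = (26.6/1)·ln(5.09/123) = -84.7 mV
E_Cl⁻ = (26.6/-1)·ln(96.4/19.5) = -42.5 mV
Vm = (Σ gᵢEᵢ)/(Σ gᵢ) = (3.4·80.3 + 20·-84.7 + 8.4·-42.5) / (3.4 + 20 + 8.4)
= -1777.98 / 31.8 = -55.91 mV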